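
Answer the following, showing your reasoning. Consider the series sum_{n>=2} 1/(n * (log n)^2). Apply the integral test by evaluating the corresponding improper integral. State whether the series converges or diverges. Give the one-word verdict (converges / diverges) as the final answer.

Let f(x) = 1/(x*log(x)^2). Then f is positive, continuous, and decreasing on [2, infinity), so the integral test applies.
Compute the improper integral int_{2}^infinity f(x) dx:
  antiderivative F(x) = -1/log(x).
  F(x) -> 0 as x -> infinity.  int = 0 - F(2) = 1/log(2) < infinity. By the integral test, the series converges.

converges


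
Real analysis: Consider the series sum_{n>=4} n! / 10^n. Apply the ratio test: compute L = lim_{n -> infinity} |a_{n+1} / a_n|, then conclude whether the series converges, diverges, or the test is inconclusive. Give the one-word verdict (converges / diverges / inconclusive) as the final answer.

Let a_n denote the general term. Form the ratio a_{n+1}/a_n and simplify:
a_{n+1}/a_n = n/10 + 1/10
Take the limit as n -> infinity: L = infinity.
Since L = infinity > 1 (or L = infinity), the ratio test implies the series diverges.

diverges


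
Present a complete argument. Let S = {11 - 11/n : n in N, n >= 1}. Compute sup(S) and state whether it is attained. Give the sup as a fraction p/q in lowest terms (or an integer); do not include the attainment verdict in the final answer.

Analysis:
- Values: 0, 11/2, 22/3, 33/4, ... strictly increasing.
- Minimum is 0 (n=1); inf = 0 (attained).
- 11 - 11/n -> 11 from below; sup = 11, not attained.
Conclusion: sup(S) = 11, not attained in S.

11


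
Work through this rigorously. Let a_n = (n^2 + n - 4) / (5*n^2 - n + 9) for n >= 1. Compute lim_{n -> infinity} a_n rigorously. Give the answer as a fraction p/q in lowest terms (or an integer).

Divide numerator and denominator by n^2, the highest power:
numerator / n^2 = 1 + 1/n - 4/n^2
denominator / n^2 = 5 - 1/n + 9/n^2
As n -> infinity, all terms of the form c/n^k (k >= 1) tend to 0.
So numerator / n^2 -> 1 and denominator / n^2 -> 5.
Therefore lim a_n = 1/5.

1/5


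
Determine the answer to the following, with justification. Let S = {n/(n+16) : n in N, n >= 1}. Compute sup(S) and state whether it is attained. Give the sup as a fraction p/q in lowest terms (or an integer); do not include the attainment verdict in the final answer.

Analysis:
- Values: 1/17, 1/9, 3/19, 1/5, ... strictly increasing.
- Minimum is 1/17 (n=1); inf = 1/17 (attained).
- n/(n+16) = 1 - 16/(n+16) -> 1 from below as n -> infinity, and never equals 1.
- So sup = 1 (not attained).
Conclusion: sup(S) = 1, not attained in S.

1


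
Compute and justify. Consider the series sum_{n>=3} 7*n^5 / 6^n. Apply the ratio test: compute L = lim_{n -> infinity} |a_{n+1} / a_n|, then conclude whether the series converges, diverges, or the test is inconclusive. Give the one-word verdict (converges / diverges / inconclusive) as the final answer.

Let a_n denote the general term. Form the ratio a_{n+1}/a_n and simplify:
a_{n+1}/a_n = (n + 1)^5/(6*n^5)
Take the limit as n -> infinity: L = 1/6.
Since L = 1/6 < 1, the ratio test implies the series converges.

converges


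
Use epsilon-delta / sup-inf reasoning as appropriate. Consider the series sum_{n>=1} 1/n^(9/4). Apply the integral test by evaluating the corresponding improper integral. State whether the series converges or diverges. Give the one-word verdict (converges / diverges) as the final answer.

Let f(x) = x^(-9/4). Then f is positive, continuous, and decreasing on [1, infinity), so the integral test applies.
Compute the improper integral int_{1}^infinity f(x) dx:
  antiderivative F(x) = -4/(5*x^(5/4)).
  As x -> infinity, F(x) -> 0 (since p = 9/4 > 1).
  So int = F(infinity) - F(1) = 0 - (-4/5) = 4/5.
  Finite, so by the integral test, the series converges.

converges


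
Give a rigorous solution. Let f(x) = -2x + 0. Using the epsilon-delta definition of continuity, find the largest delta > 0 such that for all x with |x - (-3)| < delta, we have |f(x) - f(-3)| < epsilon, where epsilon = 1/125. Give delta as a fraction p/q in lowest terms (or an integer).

We compute f(-3) = -2*(-3) + 0 = 6.
|f(x) - f(-3)| = |-2x + 0 - (6)| = |-2(x - (-3))| = 2|x - (-3)|.
We need 2|x - (-3)| < 1/125, i.e. |x - (-3)| < 1/125 / 2 = 1/250.
So any delta <= 1/250 works. Conversely, if delta > 1/250, then x = -3 + 1/250 satisfies |x - (-3)| = 1/250 < delta but |f(x) - f(-3)| = 2 * 1/250 = 1/125, which is not < 1/125; so no larger delta works.
Hence the largest such delta is 1/250.

1/250


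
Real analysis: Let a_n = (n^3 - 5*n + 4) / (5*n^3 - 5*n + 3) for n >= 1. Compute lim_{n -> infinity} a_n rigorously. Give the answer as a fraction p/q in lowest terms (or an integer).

Divide numerator and denominator by n^3, the highest power:
numerator / n^3 = 1 - 5/n^2 + 4/n^3
denominator / n^3 = 5 - 5/n^2 + 3/n^3
As n -> infinity, all terms of the form c/n^k (k >= 1) tend to 0.
So numerator / n^3 -> 1 and denominator / n^3 -> 5.
Therefore lim a_n = 1/5.

1/5


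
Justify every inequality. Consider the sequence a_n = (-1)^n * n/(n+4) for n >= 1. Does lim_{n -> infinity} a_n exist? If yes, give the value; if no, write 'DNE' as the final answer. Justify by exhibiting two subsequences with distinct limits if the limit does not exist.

Examine the behaviour of a_n along subsequences.
a_{2k} = 2k/(2k+4) -> 1. a_{2k+1} = -(2k+1)/(2k+5) -> -1.
Since these two subsequential limits are 1 and -1, distinct, the full sequence cannot converge (a convergent sequence has all subsequences tending to the same limit). So lim a_n does not exist.

DNE


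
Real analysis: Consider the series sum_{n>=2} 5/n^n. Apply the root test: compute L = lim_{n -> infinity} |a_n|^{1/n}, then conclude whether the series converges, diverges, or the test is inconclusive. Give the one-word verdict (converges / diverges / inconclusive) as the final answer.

Let a_n denote the general term. Form |a_n|^(1/n) and simplify:
|a_n|^(1/n) = 5^(1/n)/n
Take the limit as n -> infinity: L = 0.
Since L = 0 < 1, the root test implies convergence.

converges


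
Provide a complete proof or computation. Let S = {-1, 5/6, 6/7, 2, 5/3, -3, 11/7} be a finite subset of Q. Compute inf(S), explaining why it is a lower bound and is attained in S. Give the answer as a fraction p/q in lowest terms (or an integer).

S is finite, so inf(S) = min(S).
Sorted increasing:
-3, -1, 5/6, 6/7, 11/7, 5/3, 2
The extremum is -3.
For every x in S, x >= -3. And -3 is in S, so it is attained.
Therefore inf(S) = -3.

-3


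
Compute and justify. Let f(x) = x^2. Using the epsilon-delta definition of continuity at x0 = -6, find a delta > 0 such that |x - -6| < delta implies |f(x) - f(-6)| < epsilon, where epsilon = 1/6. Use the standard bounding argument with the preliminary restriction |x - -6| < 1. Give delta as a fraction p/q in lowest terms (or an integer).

Factor: |x^2 - (-6)^2| = |x - -6| * |x + -6|.
Impose |x - -6| < 1 first. Then |x + -6| = |(x - -6) + 2*(-6)| <= |x - -6| + 2*|-6| < 1 + 12 = 13.
So |x^2 - (-6)^2| < delta * 13.
We need delta * 13 <= 1/6, i.e. delta <= 1/6/13 = 1/78.
Since 1/78 < 1, this is tighter than 1; take delta = 1/78.
So delta = 1/78 works.

1/78


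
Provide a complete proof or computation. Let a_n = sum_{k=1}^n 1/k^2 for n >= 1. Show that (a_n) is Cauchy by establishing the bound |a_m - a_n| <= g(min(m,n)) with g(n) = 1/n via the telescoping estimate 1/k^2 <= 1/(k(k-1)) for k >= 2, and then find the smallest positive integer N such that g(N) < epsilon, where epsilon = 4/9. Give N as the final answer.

For m > n >= 1: |a_m - a_n| = sum_{k=n+1}^m 1/k^2.
Use 1/k^2 <= 1/(k(k-1)) = 1/(k-1) - 1/k for k >= 2:
sum_{k=n+1}^m 1/k^2 <= sum_{k=n+1}^m (1/(k-1) - 1/k) = 1/n - 1/m <= 1/n.
By symmetry the same bound holds with n,m swapped, so |a_m - a_n| <= 1/min(m,n) = g(min(m,n)). Since g(n) -> 0, (a_n) is Cauchy.
Now solve g(N) < 4/9: 1/N < 4/9 <=> N > 1/(4/9) = 9/4.
The smallest integer strictly greater than 9/4 is N = 3.
Check: g(3) = 1/3 < 4/9; g(2) = 1/2 >= 4/9. So N = 3.

3


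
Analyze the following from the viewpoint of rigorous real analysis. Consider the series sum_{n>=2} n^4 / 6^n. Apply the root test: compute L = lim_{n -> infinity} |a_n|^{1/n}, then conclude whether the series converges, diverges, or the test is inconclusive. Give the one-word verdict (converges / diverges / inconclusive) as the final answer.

Let a_n denote the general term. Form |a_n|^(1/n) and simplify:
|a_n|^(1/n) = n^(4/n)/6
Take the limit as n -> infinity: L = 1/6.
Since L = 1/6 < 1, the root test implies convergence.

converges


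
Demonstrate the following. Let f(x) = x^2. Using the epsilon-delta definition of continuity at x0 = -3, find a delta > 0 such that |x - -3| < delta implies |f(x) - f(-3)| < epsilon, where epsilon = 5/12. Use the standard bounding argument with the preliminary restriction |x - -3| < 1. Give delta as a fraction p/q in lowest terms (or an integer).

Factor: |x^2 - (-3)^2| = |x - -3| * |x + -3|.
Impose |x - -3| < 1 first. Then |x + -3| = |(x - -3) + 2*(-3)| <= |x - -3| + 2*|-3| < 1 + 6 = 7.
So |x^2 - (-3)^2| < delta * 7.
We need delta * 7 <= 5/12, i.e. delta <= 5/12/7 = 5/84.
Since 5/84 < 1, this is tighter than 1; take delta = 5/84.
So delta = 5/84 works.

5/84


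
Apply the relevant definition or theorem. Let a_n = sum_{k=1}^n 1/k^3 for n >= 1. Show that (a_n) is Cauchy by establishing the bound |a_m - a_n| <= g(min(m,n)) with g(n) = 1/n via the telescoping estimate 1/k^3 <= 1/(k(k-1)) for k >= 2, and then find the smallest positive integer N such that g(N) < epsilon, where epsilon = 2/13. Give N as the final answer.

For m > n >= 1: |a_m - a_n| = sum_{k=n+1}^m 1/k^3.
Use 1/k^3 <= 1/(k(k-1)) = 1/(k-1) - 1/k for k >= 2 (which holds since k^3 >= k^2 >= k(k-1) for k >= 2):
sum_{k=n+1}^m 1/k^3 <= sum_{k=n+1}^m (1/(k-1) - 1/k) = 1/n - 1/m <= 1/n.
By symmetry the same bound holds with n,m swapped, so |a_m - a_n| <= 1/min(m,n) = g(min(m,n)). Since g(n) -> 0, (a_n) is Cauchy.
Now solve g(N) < 2/13: 1/N < 2/13 <=> N > 1/(2/13) = 13/2.
The smallest integer strictly greater than 13/2 is N = 7.
Check: g(7) = 1/7 < 2/13; g(6) = 1/6 >= 2/13. So N = 7.

7


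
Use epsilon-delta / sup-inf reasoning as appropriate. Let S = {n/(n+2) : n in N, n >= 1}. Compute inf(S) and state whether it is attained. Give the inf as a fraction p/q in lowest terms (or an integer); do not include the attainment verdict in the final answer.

Analysis:
- Values: 1/3, 1/2, 3/5, 2/3, ... strictly increasing.
- Minimum is 1/3 (n=1); inf = 1/3 (attained).
- n/(n+2) = 1 - 2/(n+2) -> 1 from below as n -> infinity, and never equals 1.
- So sup = 1 (not attained).
Conclusion: inf(S) = 1/3, attained in S.

1/3


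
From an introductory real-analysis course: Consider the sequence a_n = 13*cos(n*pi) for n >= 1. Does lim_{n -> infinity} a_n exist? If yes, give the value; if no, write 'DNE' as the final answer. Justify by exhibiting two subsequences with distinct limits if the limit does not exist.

Examine the behaviour of a_n along subsequences.
cos(n*pi) = (-1)^n, so a_n = 13*(-1)^n. a_{2k} = 13 -> 13. a_{2k+1} = -13 -> -13.
Since these two subsequential limits are 13 and -13, distinct, the full sequence cannot converge (a convergent sequence has all subsequences tending to the same limit). So lim a_n does not exist.

DNE


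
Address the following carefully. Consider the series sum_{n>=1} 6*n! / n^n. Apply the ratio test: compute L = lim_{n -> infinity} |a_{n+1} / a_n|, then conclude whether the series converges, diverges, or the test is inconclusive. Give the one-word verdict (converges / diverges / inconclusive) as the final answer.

Let a_n denote the general term. Form the ratio a_{n+1}/a_n and simplify:
a_{n+1}/a_n = (n/(n + 1))^n
Take the limit as n -> infinity: L = exp(-1).
Since L = exp(-1) < 1, the ratio test implies the series converges.

converges


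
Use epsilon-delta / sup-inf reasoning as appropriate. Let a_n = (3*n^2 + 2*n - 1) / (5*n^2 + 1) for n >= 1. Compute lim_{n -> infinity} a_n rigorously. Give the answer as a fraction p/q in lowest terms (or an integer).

Divide numerator and denominator by n^2, the highest power:
numerator / n^2 = 3 + 2/n - 1/n^2
denominator / n^2 = 5 + n^(-2)
As n -> infinity, all terms of the form c/n^k (k >= 1) tend to 0.
So numerator / n^2 -> 3 and denominator / n^2 -> 5.
Therefore lim a_n = 3/5.

3/5


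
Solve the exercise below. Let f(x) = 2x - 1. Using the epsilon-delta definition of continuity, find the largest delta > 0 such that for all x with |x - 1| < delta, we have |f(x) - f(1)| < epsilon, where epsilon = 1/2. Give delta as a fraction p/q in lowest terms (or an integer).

We compute f(1) = 2*(1) - 1 = 1.
|f(x) - f(1)| = |2x - 1 - (1)| = |2(x - 1)| = 2|x - 1|.
We need 2|x - 1| < 1/2, i.e. |x - 1| < 1/2 / 2 = 1/4.
So any delta <= 1/4 works. Conversely, if delta > 1/4, then x = 1 + 1/4 satisfies |x - 1| = 1/4 < delta but |f(x) - f(1)| = 2 * 1/4 = 1/2, which is not < 1/2; so no larger delta works.
Hence the largest such delta is 1/4.

1/4


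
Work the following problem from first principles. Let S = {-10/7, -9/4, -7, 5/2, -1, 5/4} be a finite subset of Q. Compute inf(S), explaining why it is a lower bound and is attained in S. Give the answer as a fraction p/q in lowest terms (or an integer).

S is finite, so inf(S) = min(S).
Sorted increasing:
-7, -9/4, -10/7, -1, 5/4, 5/2
The extremum is -7.
For every x in S, x >= -7. And -7 is in S, so it is attained.
Therefore inf(S) = -7.

-7


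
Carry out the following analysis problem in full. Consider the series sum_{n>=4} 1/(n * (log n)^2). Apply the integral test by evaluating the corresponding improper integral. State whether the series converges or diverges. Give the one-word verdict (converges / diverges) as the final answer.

Let f(x) = 1/(x*log(x)^2). Then f is positive, continuous, and decreasing on [4, infinity), so the integral test applies.
Compute the improper integral int_{4}^infinity f(x) dx:
  antiderivative F(x) = -1/log(x).
  F(x) -> 0 as x -> infinity.  int = 0 - F(4) = 1/log(4) < infinity. By the integral test, the series converges.

converges


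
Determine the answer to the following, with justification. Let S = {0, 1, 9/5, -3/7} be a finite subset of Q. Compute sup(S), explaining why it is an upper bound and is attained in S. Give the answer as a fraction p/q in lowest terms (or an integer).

S is finite, so sup(S) = max(S).
Sorted decreasing:
9/5, 1, 0, -3/7
The extremum is 9/5.
For every x in S, x <= 9/5. And 9/5 is in S, so it is attained.
Therefore sup(S) = 9/5.

9/5


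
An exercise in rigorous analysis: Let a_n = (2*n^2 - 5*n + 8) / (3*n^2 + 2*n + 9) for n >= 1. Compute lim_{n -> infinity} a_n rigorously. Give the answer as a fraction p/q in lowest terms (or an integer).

Divide numerator and denominator by n^2, the highest power:
numerator / n^2 = 2 - 5/n + 8/n^2
denominator / n^2 = 3 + 2/n + 9/n^2
As n -> infinity, all terms of the form c/n^k (k >= 1) tend to 0.
So numerator / n^2 -> 2 and denominator / n^2 -> 3.
Therefore lim a_n = 2/3.

2/3


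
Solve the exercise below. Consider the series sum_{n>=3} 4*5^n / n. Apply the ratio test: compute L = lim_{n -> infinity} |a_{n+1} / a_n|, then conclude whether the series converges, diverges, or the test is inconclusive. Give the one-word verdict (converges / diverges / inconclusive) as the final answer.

Let a_n denote the general term. Form the ratio a_{n+1}/a_n and simplify:
a_{n+1}/a_n = 5*n/(n + 1)
Take the limit as n -> infinity: L = 5.
Since L = 5 > 1 (or L = infinity), the ratio test implies the series diverges.

diverges


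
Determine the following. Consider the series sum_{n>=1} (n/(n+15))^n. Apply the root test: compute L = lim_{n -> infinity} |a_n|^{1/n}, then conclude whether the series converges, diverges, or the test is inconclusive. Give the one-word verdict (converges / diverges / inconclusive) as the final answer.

Let a_n denote the general term. Form |a_n|^(1/n) and simplify:
|a_n|^(1/n) = n/(n + 15)
Take the limit as n -> infinity: L = 1.
Since L = 1, the root test is inconclusive. (In fact a_n = (n/(n+15))^n -> e^(-15) != 0, so the nth-term test shows divergence; but the root test itself gives no conclusion.)

inconclusive


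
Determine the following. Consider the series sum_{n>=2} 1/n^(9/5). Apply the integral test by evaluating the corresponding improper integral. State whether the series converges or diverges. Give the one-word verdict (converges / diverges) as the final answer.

Let f(x) = x^(-9/5). Then f is positive, continuous, and decreasing on [2, infinity), so the integral test applies.
Compute the improper integral int_{2}^infinity f(x) dx:
  antiderivative F(x) = -5/(4*x^(4/5)).
  As x -> infinity, F(x) -> 0 (since p = 9/5 > 1).
  So int = F(infinity) - F(2) = 0 - (-5*2^(1/5)/8) = 5*2^(1/5)/8.
  Finite, so by the integral test, the series converges.

converges


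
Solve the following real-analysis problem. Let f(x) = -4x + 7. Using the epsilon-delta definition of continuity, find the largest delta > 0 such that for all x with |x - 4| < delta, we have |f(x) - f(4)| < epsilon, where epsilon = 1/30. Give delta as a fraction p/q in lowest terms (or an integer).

We compute f(4) = -4*(4) + 7 = -9.
|f(x) - f(4)| = |-4x + 7 - (-9)| = |-4(x - 4)| = 4|x - 4|.
We need 4|x - 4| < 1/30, i.e. |x - 4| < 1/30 / 4 = 1/120.
So any delta <= 1/120 works. Conversely, if delta > 1/120, then x = 4 + 1/120 satisfies |x - 4| = 1/120 < delta but |f(x) - f(4)| = 4 * 1/120 = 1/30, which is not < 1/30; so no larger delta works.
Hence the largest such delta is 1/120.

1/120


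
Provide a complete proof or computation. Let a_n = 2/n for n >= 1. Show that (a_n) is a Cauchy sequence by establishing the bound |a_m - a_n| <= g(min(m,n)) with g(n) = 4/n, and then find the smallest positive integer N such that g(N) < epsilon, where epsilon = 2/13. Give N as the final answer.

For any m, n >= 1, by the triangle inequality:
|a_m - a_n| = |2/m - 2/n| <= 2*1/m + 2*1/n <= 4/min(m,n).
So g(n) = 4/n bounds the Cauchy difference. Since g(n) -> 0, (a_n) is Cauchy.
Now solve g(N) < 2/13: 4/N < 2/13 <=> N > 4 / (2/13) = 26.
The smallest integer strictly greater than 26 is N = 27.
Check: g(27) = 4/27 = 4/27 < 2/13; g(26) = 2/13 >= 2/13. So N = 27.

27


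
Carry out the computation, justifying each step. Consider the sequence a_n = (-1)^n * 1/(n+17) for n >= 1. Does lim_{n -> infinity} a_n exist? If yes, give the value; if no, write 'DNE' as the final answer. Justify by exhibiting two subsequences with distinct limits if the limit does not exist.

Examine the behaviour of a_n along subsequences.
Even-n subsequence a_{2k} = 1/(2k+17) -> 0. Odd-n subsequence a_{2k+1} = -1/(2k+18) -> 0. Both tend to 0, which suggests the limit is 0; verify directly.
|a_n - 0| = 1/(n+17) < 1/n for every n >= 1.
Given epsilon > 0, choose a positive integer N > 1/epsilon. Then for all n >= N, |a_n| < 1/n <= 1/N < epsilon.
So by the definition of the limit, lim a_n exists and equals 0.

0


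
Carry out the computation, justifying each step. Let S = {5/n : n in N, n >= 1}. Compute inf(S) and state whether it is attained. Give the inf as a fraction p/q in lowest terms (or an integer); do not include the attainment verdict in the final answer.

Analysis:
- Values: 5, 5/2, 5/3, 5/4, ... strictly decreasing.
- The maximum is 5 (n=1); sup = 5 (attained).
- The set is bounded below by 0; 5/n -> 0 so 0 is the greatest lower bound.
- 0 is not in the set, so inf = 0 is not attained.
Conclusion: inf(S) = 0, not attained in S.

0


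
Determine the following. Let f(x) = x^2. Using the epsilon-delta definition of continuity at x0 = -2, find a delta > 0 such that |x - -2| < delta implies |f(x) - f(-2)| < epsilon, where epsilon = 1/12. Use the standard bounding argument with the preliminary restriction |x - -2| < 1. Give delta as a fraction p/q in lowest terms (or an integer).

Factor: |x^2 - (-2)^2| = |x - -2| * |x + -2|.
Impose |x - -2| < 1 first. Then |x + -2| = |(x - -2) + 2*(-2)| <= |x - -2| + 2*|-2| < 1 + 4 = 5.
So |x^2 - (-2)^2| < delta * 5.
We need delta * 5 <= 1/12, i.e. delta <= 1/12/5 = 1/60.
Since 1/60 < 1, this is tighter than 1; take delta = 1/60.
So delta = 1/60 works.

1/60


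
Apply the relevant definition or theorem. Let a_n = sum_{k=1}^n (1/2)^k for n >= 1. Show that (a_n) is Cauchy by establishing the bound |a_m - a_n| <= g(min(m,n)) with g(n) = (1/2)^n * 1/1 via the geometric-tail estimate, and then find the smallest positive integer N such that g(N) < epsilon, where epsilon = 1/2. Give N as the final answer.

For m > n >= 1: |a_m - a_n| = sum_{k=n+1}^m (1/2)^k < sum_{k=n+1}^infinity (1/2)^k = (1/2)^(n+1) / (1 - 1/2) = (1/2)^n * (1/2) * (2/1) = (1/2)^n * 1/1.
So g(n) = (1/2)^n / 1. Since g(n) -> 0, (a_n) is Cauchy.
Now solve g(N) < 1/2: (1/2)^N / 1 < 1/2 <=> 2^N > 1 / (1 * 1/2) = 2.
Check powers of 2: 2^1 = 2 <= 2, 2^2 = 4 > 2.
So the smallest such N is 2. Check: g(2) = 1/(1 * 4) = 1/4 < 1/2.

2


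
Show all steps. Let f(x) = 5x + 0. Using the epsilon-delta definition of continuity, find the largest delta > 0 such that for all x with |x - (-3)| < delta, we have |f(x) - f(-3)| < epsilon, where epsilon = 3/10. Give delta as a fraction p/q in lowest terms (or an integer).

We compute f(-3) = 5*(-3) + 0 = -15.
|f(x) - f(-3)| = |5x + 0 - (-15)| = |5(x - (-3))| = 5|x - (-3)|.
We need 5|x - (-3)| < 3/10, i.e. |x - (-3)| < 3/10 / 5 = 3/50.
So any delta <= 3/50 works. Conversely, if delta > 3/50, then x = -3 + 3/50 satisfies |x - (-3)| = 3/50 < delta but |f(x) - f(-3)| = 5 * 3/50 = 3/10, which is not < 3/10; so no larger delta works.
Hence the largest such delta is 3/50.

3/50


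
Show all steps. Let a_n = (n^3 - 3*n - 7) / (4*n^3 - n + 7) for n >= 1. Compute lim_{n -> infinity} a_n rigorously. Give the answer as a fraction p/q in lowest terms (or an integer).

Divide numerator and denominator by n^3, the highest power:
numerator / n^3 = 1 - 3/n^2 - 7/n^3
denominator / n^3 = 4 - 1/n^2 + 7/n^3
As n -> infinity, all terms of the form c/n^k (k >= 1) tend to 0.
So numerator / n^3 -> 1 and denominator / n^3 -> 4.
Therefore lim a_n = 1/4.

1/4


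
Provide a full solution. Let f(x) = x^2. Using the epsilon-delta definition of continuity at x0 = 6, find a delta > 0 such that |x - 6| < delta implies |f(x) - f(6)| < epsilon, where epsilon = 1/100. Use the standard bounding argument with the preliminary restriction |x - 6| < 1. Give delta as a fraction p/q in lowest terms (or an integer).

Factor: |x^2 - (6)^2| = |x - 6| * |x + 6|.
Impose |x - 6| < 1 first. Then |x + 6| = |(x - 6) + 2*(6)| <= |x - 6| + 2*|6| < 1 + 12 = 13.
So |x^2 - (6)^2| < delta * 13.
We need delta * 13 <= 1/100, i.e. delta <= 1/100/13 = 1/1300.
Since 1/1300 < 1, this is tighter than 1; take delta = 1/1300.
So delta = 1/1300 works.

1/1300


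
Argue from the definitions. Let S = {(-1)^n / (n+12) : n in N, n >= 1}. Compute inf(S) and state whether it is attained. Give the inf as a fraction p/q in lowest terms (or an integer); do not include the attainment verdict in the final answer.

Analysis:
- Values: -1/13, 1/14, -1/15, 1/16, -1/17, ...
- Positive terms (even n): 1/(2+12), 1/(4+12), ... decreasing -> max = 1/14 (n=2).
- Negative terms (odd n): -1/(1+12), -1/(3+12), ... increasing -> min = -1/13 (n=1).
- So sup = 1/14 (attained at n=2); inf = -1/13 (attained at n=1).
Conclusion: inf(S) = -1/13, attained in S.

-1/13


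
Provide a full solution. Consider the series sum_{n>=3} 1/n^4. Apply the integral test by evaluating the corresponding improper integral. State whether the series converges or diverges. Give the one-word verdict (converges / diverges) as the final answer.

Let f(x) = x^(-4). Then f is positive, continuous, and decreasing on [3, infinity), so the integral test applies.
Compute the improper integral int_{3}^infinity f(x) dx:
  antiderivative F(x) = -1/(3*x^3).
  As x -> infinity, F(x) -> 0 (since p = 4 > 1).
  So int = F(infinity) - F(3) = 0 - (-1/81) = 1/81.
  Finite, so by the integral test, the series converges.

converges


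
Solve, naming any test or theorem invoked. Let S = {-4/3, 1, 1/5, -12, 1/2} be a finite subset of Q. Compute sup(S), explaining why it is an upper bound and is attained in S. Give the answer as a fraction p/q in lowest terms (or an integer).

S is finite, so sup(S) = max(S).
Sorted decreasing:
1, 1/2, 1/5, -4/3, -12
The extremum is 1.
For every x in S, x <= 1. And 1 is in S, so it is attained.
Therefore sup(S) = 1.

1


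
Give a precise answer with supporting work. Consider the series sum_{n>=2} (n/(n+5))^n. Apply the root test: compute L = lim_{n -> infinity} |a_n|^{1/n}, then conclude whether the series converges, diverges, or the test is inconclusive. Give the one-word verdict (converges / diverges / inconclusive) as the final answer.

Let a_n denote the general term. Form |a_n|^(1/n) and simplify:
|a_n|^(1/n) = n/(n + 5)
Take the limit as n -> infinity: L = 1.
Since L = 1, the root test is inconclusive. (In fact a_n = (n/(n+5))^n -> e^(-5) != 0, so the nth-term test shows divergence; but the root test itself gives no conclusion.)

inconclusive


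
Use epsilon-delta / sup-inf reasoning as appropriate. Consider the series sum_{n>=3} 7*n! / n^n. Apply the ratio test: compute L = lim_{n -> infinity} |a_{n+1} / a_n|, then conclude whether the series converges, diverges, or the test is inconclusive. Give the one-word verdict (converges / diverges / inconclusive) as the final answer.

Let a_n denote the general term. Form the ratio a_{n+1}/a_n and simplify:
a_{n+1}/a_n = (n/(n + 1))^n
Take the limit as n -> infinity: L = exp(-1).
Since L = exp(-1) < 1, the ratio test implies the series converges.

converges


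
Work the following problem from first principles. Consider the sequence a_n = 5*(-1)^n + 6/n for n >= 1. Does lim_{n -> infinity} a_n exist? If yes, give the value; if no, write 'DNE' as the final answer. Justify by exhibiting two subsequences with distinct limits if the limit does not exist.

Examine the behaviour of a_n along subsequences.
a_{2k} = 5 + 6/(2k) -> 5. a_{2k+1} = -5 + 6/(2k+1) -> -5.
Since these two subsequential limits are 5 and -5, distinct, the full sequence cannot converge (a convergent sequence has all subsequences tending to the same limit). So lim a_n does not exist.

DNE


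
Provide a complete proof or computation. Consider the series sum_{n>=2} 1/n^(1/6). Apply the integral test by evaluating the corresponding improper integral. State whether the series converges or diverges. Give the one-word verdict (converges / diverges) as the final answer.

Let f(x) = x^(-1/6). Then f is positive, continuous, and decreasing on [2, infinity), so the integral test applies.
Compute the improper integral int_{2}^infinity f(x) dx:
  antiderivative F(x) = 6*x^(5/6)/5.
  As x -> infinity, F(x) -> infinity (since p = 1/6 < 1).
  So the integral diverges. By the integral test, the series diverges.

diverges


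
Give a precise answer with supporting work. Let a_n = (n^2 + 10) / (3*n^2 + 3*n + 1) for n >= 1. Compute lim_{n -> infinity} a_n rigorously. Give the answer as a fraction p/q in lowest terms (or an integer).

Divide numerator and denominator by n^2, the highest power:
numerator / n^2 = 1 + 10/n^2
denominator / n^2 = 3 + 3/n + n^(-2)
As n -> infinity, all terms of the form c/n^k (k >= 1) tend to 0.
So numerator / n^2 -> 1 and denominator / n^2 -> 3.
Therefore lim a_n = 1/3.

1/3


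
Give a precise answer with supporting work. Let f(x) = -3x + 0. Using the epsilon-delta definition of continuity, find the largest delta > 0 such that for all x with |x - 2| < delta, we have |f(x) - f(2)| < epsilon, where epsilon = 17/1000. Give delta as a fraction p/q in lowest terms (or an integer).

We compute f(2) = -3*(2) + 0 = -6.
|f(x) - f(2)| = |-3x + 0 - (-6)| = |-3(x - 2)| = 3|x - 2|.
We need 3|x - 2| < 17/1000, i.e. |x - 2| < 17/1000 / 3 = 17/3000.
So any delta <= 17/3000 works. Conversely, if delta > 17/3000, then x = 2 + 17/3000 satisfies |x - 2| = 17/3000 < delta but |f(x) - f(2)| = 3 * 17/3000 = 17/1000, which is not < 17/1000; so no larger delta works.
Hence the largest such delta is 17/3000.

17/3000


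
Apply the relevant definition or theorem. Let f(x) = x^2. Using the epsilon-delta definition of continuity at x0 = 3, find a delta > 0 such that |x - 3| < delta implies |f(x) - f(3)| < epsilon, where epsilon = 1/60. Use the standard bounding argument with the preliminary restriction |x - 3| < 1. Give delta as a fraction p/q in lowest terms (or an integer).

Factor: |x^2 - (3)^2| = |x - 3| * |x + 3|.
Impose |x - 3| < 1 first. Then |x + 3| = |(x - 3) + 2*(3)| <= |x - 3| + 2*|3| < 1 + 6 = 7.
So |x^2 - (3)^2| < delta * 7.
We need delta * 7 <= 1/60, i.e. delta <= 1/60/7 = 1/420.
Since 1/420 < 1, this is tighter than 1; take delta = 1/420.
So delta = 1/420 works.

1/420


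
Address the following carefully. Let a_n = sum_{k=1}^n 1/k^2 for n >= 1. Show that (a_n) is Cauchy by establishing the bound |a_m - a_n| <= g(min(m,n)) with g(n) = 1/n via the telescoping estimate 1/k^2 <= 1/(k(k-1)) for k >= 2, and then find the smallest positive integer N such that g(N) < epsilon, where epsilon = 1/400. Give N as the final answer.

For m > n >= 1: |a_m - a_n| = sum_{k=n+1}^m 1/k^2.
Use 1/k^2 <= 1/(k(k-1)) = 1/(k-1) - 1/k for k >= 2:
sum_{k=n+1}^m 1/k^2 <= sum_{k=n+1}^m (1/(k-1) - 1/k) = 1/n - 1/m <= 1/n.
By symmetry the same bound holds with n,m swapped, so |a_m - a_n| <= 1/min(m,n) = g(min(m,n)). Since g(n) -> 0, (a_n) is Cauchy.
Now solve g(N) < 1/400: 1/N < 1/400 <=> N > 1/(1/400) = 400.
The smallest integer strictly greater than 400 is N = 401.
Check: g(401) = 1/401 < 1/400; g(400) = 1/400 >= 1/400. So N = 401.

401


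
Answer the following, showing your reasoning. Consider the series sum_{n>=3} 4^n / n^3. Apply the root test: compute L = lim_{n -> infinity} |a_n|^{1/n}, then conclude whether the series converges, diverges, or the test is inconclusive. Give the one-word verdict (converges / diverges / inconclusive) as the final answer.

Let a_n denote the general term. Form |a_n|^(1/n) and simplify:
|a_n|^(1/n) = 4/n^(3/n)
Take the limit as n -> infinity: L = 4.
Since L = 4 > 1, the root test implies divergence.

diverges


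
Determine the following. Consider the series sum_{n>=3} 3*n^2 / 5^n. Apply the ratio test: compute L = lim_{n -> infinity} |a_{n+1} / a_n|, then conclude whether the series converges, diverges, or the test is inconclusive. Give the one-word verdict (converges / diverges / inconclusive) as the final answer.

Let a_n denote the general term. Form the ratio a_{n+1}/a_n and simplify:
a_{n+1}/a_n = (n + 1)^2/(5*n^2)
Take the limit as n -> infinity: L = 1/5.
Since L = 1/5 < 1, the ratio test implies the series converges.

converges


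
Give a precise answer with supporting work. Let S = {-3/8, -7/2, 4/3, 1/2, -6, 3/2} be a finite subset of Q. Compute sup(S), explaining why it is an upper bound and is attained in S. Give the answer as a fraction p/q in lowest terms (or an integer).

S is finite, so sup(S) = max(S).
Sorted decreasing:
3/2, 4/3, 1/2, -3/8, -7/2, -6
The extremum is 3/2.
For every x in S, x <= 3/2. And 3/2 is in S, so it is attained.
Therefore sup(S) = 3/2.

3/2


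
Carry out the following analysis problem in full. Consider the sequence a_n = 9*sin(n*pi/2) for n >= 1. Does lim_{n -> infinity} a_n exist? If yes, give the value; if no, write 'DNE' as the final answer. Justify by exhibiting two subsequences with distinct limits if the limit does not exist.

Examine the behaviour of a_n along subsequences.
a_{4k+1} = 9*sin(pi/2 + 2k*pi) = 9 -> 9. a_{4k+3} = 9*sin(3pi/2 + 2k*pi) = -9 -> -9.
Since these two subsequential limits are 9 and -9, distinct, the full sequence cannot converge (a convergent sequence has all subsequences tending to the same limit). So lim a_n does not exist.

DNE


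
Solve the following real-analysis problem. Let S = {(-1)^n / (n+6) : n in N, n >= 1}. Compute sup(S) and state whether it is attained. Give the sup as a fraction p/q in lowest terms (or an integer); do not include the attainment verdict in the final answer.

Analysis:
- Values: -1/7, 1/8, -1/9, 1/10, -1/11, ...
- Positive terms (even n): 1/(2+6), 1/(4+6), ... decreasing -> max = 1/8 (n=2).
- Negative terms (odd n): -1/(1+6), -1/(3+6), ... increasing -> min = -1/7 (n=1).
- So sup = 1/8 (attained at n=2); inf = -1/7 (attained at n=1).
Conclusion: sup(S) = 1/8, attained in S.

1/8


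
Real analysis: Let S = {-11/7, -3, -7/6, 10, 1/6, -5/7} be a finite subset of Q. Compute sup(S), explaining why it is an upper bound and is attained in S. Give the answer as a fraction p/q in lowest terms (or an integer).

S is finite, so sup(S) = max(S).
Sorted decreasing:
10, 1/6, -5/7, -7/6, -11/7, -3
The extremum is 10.
For every x in S, x <= 10. And 10 is in S, so it is attained.
Therefore sup(S) = 10.

10


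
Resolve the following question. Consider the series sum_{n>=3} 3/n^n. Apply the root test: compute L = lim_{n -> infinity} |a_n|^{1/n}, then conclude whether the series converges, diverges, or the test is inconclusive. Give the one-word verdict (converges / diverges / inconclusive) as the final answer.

Let a_n denote the general term. Form |a_n|^(1/n) and simplify:
|a_n|^(1/n) = 3^(1/n)/n
Take the limit as n -> infinity: L = 0.
Since L = 0 < 1, the root test implies convergence.

converges


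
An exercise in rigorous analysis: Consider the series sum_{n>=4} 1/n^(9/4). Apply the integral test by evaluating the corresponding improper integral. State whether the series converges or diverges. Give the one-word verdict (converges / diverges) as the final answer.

Let f(x) = x^(-9/4). Then f is positive, continuous, and decreasing on [4, infinity), so the integral test applies.
Compute the improper integral int_{4}^infinity f(x) dx:
  antiderivative F(x) = -4/(5*x^(5/4)).
  As x -> infinity, F(x) -> 0 (since p = 9/4 > 1).
  So int = F(infinity) - F(4) = 0 - (-sqrt(2)/10) = sqrt(2)/10.
  Finite, so by the integral test, the series converges.

converges


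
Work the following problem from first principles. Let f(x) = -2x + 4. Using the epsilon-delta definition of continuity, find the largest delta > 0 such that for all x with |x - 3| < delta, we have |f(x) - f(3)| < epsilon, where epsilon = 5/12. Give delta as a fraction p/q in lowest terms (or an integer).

We compute f(3) = -2*(3) + 4 = -2.
|f(x) - f(3)| = |-2x + 4 - (-2)| = |-2(x - 3)| = 2|x - 3|.
We need 2|x - 3| < 5/12, i.e. |x - 3| < 5/12 / 2 = 5/24.
So any delta <= 5/24 works. Conversely, if delta > 5/24, then x = 3 + 5/24 satisfies |x - 3| = 5/24 < delta but |f(x) - f(3)| = 2 * 5/24 = 5/12, which is not < 5/12; so no larger delta works.
Hence the largest such delta is 5/24.

5/24


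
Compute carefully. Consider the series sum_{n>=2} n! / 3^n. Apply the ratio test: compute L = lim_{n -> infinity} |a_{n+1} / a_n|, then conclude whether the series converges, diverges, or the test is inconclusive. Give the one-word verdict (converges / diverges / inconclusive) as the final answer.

Let a_n denote the general term. Form the ratio a_{n+1}/a_n and simplify:
a_{n+1}/a_n = n/3 + 1/3
Take the limit as n -> infinity: L = infinity.
Since L = infinity > 1 (or L = infinity), the ratio test implies the series diverges.

diverges


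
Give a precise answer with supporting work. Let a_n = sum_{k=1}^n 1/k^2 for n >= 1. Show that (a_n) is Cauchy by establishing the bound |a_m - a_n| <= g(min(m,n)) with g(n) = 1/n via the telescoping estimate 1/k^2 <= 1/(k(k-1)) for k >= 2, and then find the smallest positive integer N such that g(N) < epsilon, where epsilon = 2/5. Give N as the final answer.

For m > n >= 1: |a_m - a_n| = sum_{k=n+1}^m 1/k^2.
Use 1/k^2 <= 1/(k(k-1)) = 1/(k-1) - 1/k for k >= 2:
sum_{k=n+1}^m 1/k^2 <= sum_{k=n+1}^m (1/(k-1) - 1/k) = 1/n - 1/m <= 1/n.
By symmetry the same bound holds with n,m swapped, so |a_m - a_n| <= 1/min(m,n) = g(min(m,n)). Since g(n) -> 0, (a_n) is Cauchy.
Now solve g(N) < 2/5: 1/N < 2/5 <=> N > 1/(2/5) = 5/2.
The smallest integer strictly greater than 5/2 is N = 3.
Check: g(3) = 1/3 < 2/5; g(2) = 1/2 >= 2/5. So N = 3.

3


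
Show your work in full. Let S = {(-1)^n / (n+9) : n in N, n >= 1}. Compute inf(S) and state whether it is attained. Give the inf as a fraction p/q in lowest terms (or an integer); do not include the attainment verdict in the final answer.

Analysis:
- Values: -1/10, 1/11, -1/12, 1/13, -1/14, ...
- Positive terms (even n): 1/(2+9), 1/(4+9), ... decreasing -> max = 1/11 (n=2).
- Negative terms (odd n): -1/(1+9), -1/(3+9), ... increasing -> min = -1/10 (n=1).
- So sup = 1/11 (attained at n=2); inf = -1/10 (attained at n=1).
Conclusion: inf(S) = -1/10, attained in S.

-1/10


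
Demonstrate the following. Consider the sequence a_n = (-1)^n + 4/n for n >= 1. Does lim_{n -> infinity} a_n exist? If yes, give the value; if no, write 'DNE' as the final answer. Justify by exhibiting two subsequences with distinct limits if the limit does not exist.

Examine the behaviour of a_n along subsequences.
a_{2k} = 1 + 4/(2k) -> 1. a_{2k+1} = -1 + 4/(2k+1) -> -1.
Since these two subsequential limits are 1 and -1, distinct, the full sequence cannot converge (a convergent sequence has all subsequences tending to the same limit). So lim a_n does not exist.

DNE


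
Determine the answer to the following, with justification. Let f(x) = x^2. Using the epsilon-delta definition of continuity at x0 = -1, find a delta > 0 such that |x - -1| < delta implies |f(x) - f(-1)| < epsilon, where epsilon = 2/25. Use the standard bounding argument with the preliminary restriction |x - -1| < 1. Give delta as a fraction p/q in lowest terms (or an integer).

Factor: |x^2 - (-1)^2| = |x - -1| * |x + -1|.
Impose |x - -1| < 1 first. Then |x + -1| = |(x - -1) + 2*(-1)| <= |x - -1| + 2*|-1| < 1 + 2 = 3.
So |x^2 - (-1)^2| < delta * 3.
We need delta * 3 <= 2/25, i.e. delta <= 2/25/3 = 2/75.
Since 2/75 < 1, this is tighter than 1; take delta = 2/75.
So delta = 2/75 works.

2/75


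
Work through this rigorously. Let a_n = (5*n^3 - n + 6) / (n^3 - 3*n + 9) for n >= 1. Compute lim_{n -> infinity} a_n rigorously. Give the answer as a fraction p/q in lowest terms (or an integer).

Divide numerator and denominator by n^3, the highest power:
numerator / n^3 = 5 - 1/n^2 + 6/n^3
denominator / n^3 = 1 - 3/n^2 + 9/n^3
As n -> infinity, all terms of the form c/n^k (k >= 1) tend to 0.
So numerator / n^3 -> 5 and denominator / n^3 -> 1.
Therefore lim a_n = 5.

5


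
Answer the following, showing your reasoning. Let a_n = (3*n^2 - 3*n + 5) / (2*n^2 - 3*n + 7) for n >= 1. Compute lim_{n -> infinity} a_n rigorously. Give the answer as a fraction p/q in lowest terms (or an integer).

Divide numerator and denominator by n^2, the highest power:
numerator / n^2 = 3 - 3/n + 5/n^2
denominator / n^2 = 2 - 3/n + 7/n^2
As n -> infinity, all terms of the form c/n^k (k >= 1) tend to 0.
So numerator / n^2 -> 3 and denominator / n^2 -> 2.
Therefore lim a_n = 3/2.

3/2


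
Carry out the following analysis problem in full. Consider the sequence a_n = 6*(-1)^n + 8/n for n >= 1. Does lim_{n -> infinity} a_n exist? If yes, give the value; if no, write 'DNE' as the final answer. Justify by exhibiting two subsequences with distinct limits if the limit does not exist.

Examine the behaviour of a_n along subsequences.
a_{2k} = 6 + 8/(2k) -> 6. a_{2k+1} = -6 + 8/(2k+1) -> -6.
Since these two subsequential limits are 6 and -6, distinct, the full sequence cannot converge (a convergent sequence has all subsequences tending to the same limit). So lim a_n does not exist.

DNE


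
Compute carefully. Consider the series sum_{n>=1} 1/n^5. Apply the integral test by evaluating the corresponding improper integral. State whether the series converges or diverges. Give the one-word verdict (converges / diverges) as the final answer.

Let f(x) = x^(-5). Then f is positive, continuous, and decreasing on [1, infinity), so the integral test applies.
Compute the improper integral int_{1}^infinity f(x) dx:
  antiderivative F(x) = -1/(4*x^4).
  As x -> infinity, F(x) -> 0 (since p = 5 > 1).
  So int = F(infinity) - F(1) = 0 - (-1/4) = 1/4.
  Finite, so by the integral test, the series converges.

converges
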